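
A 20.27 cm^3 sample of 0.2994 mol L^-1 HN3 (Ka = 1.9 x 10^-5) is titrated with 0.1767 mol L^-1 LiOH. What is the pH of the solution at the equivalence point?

n(HN3) = 0.2994 x 0.02027 = 0.006069 mol; V(LiOH) at equivalence = 0.006069/0.1767 = 0.03435 L.
At equivalence all the acid is converted to N3-; total volume = 0.02027 + 0.03435 = 0.05462 L, so [N3-] = 0.006069/0.05462 = 0.1111 M.
Kb = Kw/Ka = 1.0e-14 / 1.9 x 10^-5 = 5.26e-10.
[OH^-] = sqrt(Kb x [N3-]) = sqrt(5.26e-10 x 0.1111) = 7.65e-6 M.
pOH = 5.12, so pH = 14.00 - 5.12 = 8.88.

8.88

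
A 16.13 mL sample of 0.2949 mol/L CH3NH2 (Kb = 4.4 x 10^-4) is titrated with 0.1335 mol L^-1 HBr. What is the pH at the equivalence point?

n(CH3NH2) = 0.2949 x 0.01613 = 0.004757 mol; V(HBr) at equivalence = 0.004757/0.1335 = 0.03563 L.
At equivalence the base is fully converted to CH3NH3+; total volume = 0.05176 L, so [CH3NH3+] = 0.004757/0.05176 = 0.09190 M.
Ka(CH3NH3+) = Kw/Kb = 1.0e-14 / 4.4 x 10^-4 = 2.27e-11.
[H^+] = sqrt(Ka x [CH3NH3+]) = sqrt(2.27e-11 x 0.09190) = 1.45e-6 M.
pH = -log(1.45e-6) = 5.84.

5.84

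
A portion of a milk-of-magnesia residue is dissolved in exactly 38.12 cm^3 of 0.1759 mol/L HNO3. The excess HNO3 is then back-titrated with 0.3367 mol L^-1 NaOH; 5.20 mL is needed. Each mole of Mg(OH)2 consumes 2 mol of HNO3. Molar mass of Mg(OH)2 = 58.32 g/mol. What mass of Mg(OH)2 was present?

Total n(HNO3) added = 0.1759 x 0.03812 = 0.006705 mol.
n(NaOH) used = 0.3367 x 0.005200 = 0.001751 mol, which equals the excess n(HNO3).
So n(HNO3) consumed by the sample = 0.006705 - 0.001751 = 0.004954 mol.
n(Mg(OH)2) = 0.004954 / 2 = 0.002477 mol.
mass = 0.002477 mol x 58.32 g/mol = 0.144 g.

0.144 g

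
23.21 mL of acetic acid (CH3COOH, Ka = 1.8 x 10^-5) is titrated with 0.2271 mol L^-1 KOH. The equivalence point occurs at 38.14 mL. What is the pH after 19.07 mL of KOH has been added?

4.74

19.07 mL is exactly half the equivalence volume (38.14/2), i.e. the half-equivalence point.
There, n(HA) = n(A^-), so pH = pKa = -log(1.8 x 10^-5) = 4.74.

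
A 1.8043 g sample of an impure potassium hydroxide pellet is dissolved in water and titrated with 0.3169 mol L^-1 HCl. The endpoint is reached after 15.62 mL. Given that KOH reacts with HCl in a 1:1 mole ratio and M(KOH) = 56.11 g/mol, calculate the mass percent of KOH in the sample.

n(HCl) = 0.3169 x 0.01562 = 0.004950 mol.
n(KOH) = 0.004950 / 1 = 0.004950 mol.
mass of KOH = 0.004950 x 56.11 = 0.2777 g.
% purity = 0.2777 / 1.8043 x 100 = 15.4%.

15.4%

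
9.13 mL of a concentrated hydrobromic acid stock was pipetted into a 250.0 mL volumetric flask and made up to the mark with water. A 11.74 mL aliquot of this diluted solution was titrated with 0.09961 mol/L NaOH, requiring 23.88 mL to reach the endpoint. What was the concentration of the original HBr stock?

5.55 M

n(NaOH) = 0.09961 x 0.02388 = 0.002379 mol.
n(HBr) in the aliquot = 0.002379 mol.
[diluted HBr] = 0.002379 / 0.01174 = 0.2026 M.
Dilution factor = 250.0/9.130 = 27.38, so [stock] = 0.2026 x 27.38 = 5.55 M.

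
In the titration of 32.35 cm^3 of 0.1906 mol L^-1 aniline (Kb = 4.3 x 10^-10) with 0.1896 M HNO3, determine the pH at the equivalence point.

2.83

n(C6H5NH2) = 0.1906 x 0.03235 = 0.006166 mol; V(HNO3) at equivalence = 0.006166/0.1896 = 0.03252 L.
At equivalence the base is fully converted to C6H5NH3+; total volume = 0.06487 L, so [C6H5NH3+] = 0.006166/0.06487 = 0.09505 M.
Ka(C6H5NH3+) = Kw/Kb = 1.0e-14 / 4.3 x 10^-10 = 2.33e-5.
[H^+] = sqrt(Ka x [C6H5NH3+]) = sqrt(2.33e-5 x 0.09505) = 0.00149 M.
pH = -log(0.00149) = 2.83.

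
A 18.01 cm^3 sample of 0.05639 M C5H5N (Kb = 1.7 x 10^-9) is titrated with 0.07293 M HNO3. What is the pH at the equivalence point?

3.36

n(C5H5N) = 0.05639 x 0.01801 = 0.001016 mol; V(HNO3) at equivalence = 0.001016/0.07293 = 0.01393 L.
At equivalence the base is fully converted to C5H5NH+; total volume = 0.03194 L, so [C5H5NH+] = 0.001016/0.03194 = 0.03180 M.
Ka(C5H5NH+) = Kw/Kb = 1.0e-14 / 1.7 x 10^-9 = 5.88e-6.
[H^+] = sqrt(Ka x [C5H5NH+]) = sqrt(5.88e-6 x 0.03180) = 0.000433 M.
pH = -log(0.000433) = 3.36.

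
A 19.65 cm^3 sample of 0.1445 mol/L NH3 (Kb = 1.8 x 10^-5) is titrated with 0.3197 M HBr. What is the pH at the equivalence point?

n(NH3) = 0.1445 x 0.01965 = 0.002839 mol; V(HBr) at equivalence = 0.002839/0.3197 = 0.008882 L.
At equivalence the base is fully converted to NH4+; total volume = 0.02853 L, so [NH4+] = 0.002839/0.02853 = 0.09952 M.
Ka(NH4+) = Kw/Kb = 1.0e-14 / 1.8 x 10^-5 = 5.56e-10.
[H^+] = sqrt(Ka x [NH4+]) = sqrt(5.56e-10 x 0.09952) = 7.44e-6 M.
pH = -log(7.44e-6) = 5.13.

5.13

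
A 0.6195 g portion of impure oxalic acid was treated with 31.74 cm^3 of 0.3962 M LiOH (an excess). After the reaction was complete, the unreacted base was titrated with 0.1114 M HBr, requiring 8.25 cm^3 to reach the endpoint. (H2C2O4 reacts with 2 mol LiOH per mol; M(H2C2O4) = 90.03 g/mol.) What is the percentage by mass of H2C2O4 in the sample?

84.7%

Total n(LiOH) added = 0.3962 x 0.03174 = 0.01258 mol.
n(HBr) used = 0.1114 x 0.008250 = 0.0009191 mol, which equals the excess n(LiOH).
So n(LiOH) consumed by the sample = 0.01258 - 0.0009191 = 0.01166 mol.
n(H2C2O4) = 0.01166 / 2 = 0.005828 mol.
mass H2C2O4 = 0.005828 x 90.03 = 0.5247 g, so %H2C2O4 = 0.5247/0.6195 x 100 = 84.7%.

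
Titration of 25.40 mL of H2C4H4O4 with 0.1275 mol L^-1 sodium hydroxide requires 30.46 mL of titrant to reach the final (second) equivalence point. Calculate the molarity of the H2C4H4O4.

0.0764 M

n(NaOH) = 0.1275 x 0.03046 = 0.003884 mol.
At the final (second) equivalence point, 2 mol OH^- react per mol H2C4H4O4, so n(H2C4H4O4) = 0.003884 / 2 = 0.001942 mol.
[H2C4H4O4] = 0.001942 / 0.02540 L = 0.0764 M.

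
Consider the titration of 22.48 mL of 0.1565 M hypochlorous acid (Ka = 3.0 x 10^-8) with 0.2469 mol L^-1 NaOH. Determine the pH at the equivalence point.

10.25

n(HClO) = 0.1565 x 0.02248 = 0.003518 mol; V(NaOH) at equivalence = 0.003518/0.2469 = 0.01425 L.
At equivalence all the acid is converted to ClO-; total volume = 0.02248 + 0.01425 = 0.03673 L, so [ClO-] = 0.003518/0.03673 = 0.09579 M.
Kb = Kw/Ka = 1.0e-14 / 3.0 x 10^-8 = 3.33e-7.
[OH^-] = sqrt(Kb x [ClO-]) = sqrt(3.33e-7 x 0.09579) = 0.000179 M.
pOH = 3.75, so pH = 14.00 - 3.75 = 10.25.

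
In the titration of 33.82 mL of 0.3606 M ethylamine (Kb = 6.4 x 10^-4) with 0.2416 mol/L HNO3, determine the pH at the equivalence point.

5.82

n(C2H5NH2) = 0.3606 x 0.03382 = 0.01220 mol; V(HNO3) at equivalence = 0.01220/0.2416 = 0.05048 L.
At equivalence the base is fully converted to C2H5NH3+; total volume = 0.08430 L, so [C2H5NH3+] = 0.01220/0.08430 = 0.1447 M.
Ka(C2H5NH3+) = Kw/Kb = 1.0e-14 / 6.4 x 10^-4 = 1.56e-11.
[H^+] = sqrt(Ka x [C2H5NH3+]) = sqrt(1.56e-11 x 0.1447) = 1.50e-6 M.
pH = -log(1.50e-6) = 5.82.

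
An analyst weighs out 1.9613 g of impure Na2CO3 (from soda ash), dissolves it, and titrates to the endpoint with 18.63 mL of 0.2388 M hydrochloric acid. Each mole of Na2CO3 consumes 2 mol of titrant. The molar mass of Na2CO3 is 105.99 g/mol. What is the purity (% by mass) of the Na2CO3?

12.0%

n(HCl) = 0.2388 x 0.01863 = 0.004449 mol.
n(Na2CO3) = 0.004449 / 2 = 0.002224 mol.
mass of Na2CO3 = 0.002224 x 105.99 = 0.2358 g.
% purity = 0.2358 / 1.9613 x 100 = 12.0%.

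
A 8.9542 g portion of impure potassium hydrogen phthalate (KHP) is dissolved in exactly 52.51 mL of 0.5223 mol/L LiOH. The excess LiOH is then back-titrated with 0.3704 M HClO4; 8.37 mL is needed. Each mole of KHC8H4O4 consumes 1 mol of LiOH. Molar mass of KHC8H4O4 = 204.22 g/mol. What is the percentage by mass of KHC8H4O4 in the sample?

Total n(LiOH) added = 0.5223 x 0.05251 = 0.02743 mol.
n(HClO4) used = 0.3704 x 0.008370 = 0.003100 mol, which equals the excess n(LiOH).
So n(LiOH) consumed by the sample = 0.02743 - 0.003100 = 0.02433 mol.
n(KHC8H4O4) = 0.02433 / 1 = 0.02433 mol.
mass KHC8H4O4 = 0.02433 x 204.22 = 4.968 g, so %KHC8H4O4 = 4.968/8.9542 x 100 = 55.5%.

55.5%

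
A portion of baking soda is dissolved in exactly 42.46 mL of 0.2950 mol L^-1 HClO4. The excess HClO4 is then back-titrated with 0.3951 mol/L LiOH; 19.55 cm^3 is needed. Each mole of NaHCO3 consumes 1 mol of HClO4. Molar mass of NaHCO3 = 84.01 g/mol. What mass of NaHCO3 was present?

0.403 g

Total n(HClO4) added = 0.2950 x 0.04246 = 0.01253 mol.
n(LiOH) used = 0.3951 x 0.01955 = 0.007724 mol, which equals the excess n(HClO4).
So n(HClO4) consumed by the sample = 0.01253 - 0.007724 = 0.004801 mol.
n(NaHCO3) = 0.004801 / 1 = 0.004801 mol.
mass = 0.004801 mol x 84.01 g/mol = 0.403 g.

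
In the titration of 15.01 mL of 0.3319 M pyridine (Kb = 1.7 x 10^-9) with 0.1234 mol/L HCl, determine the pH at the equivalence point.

n(C5H5N) = 0.3319 x 0.01501 = 0.004982 mol; V(HCl) at equivalence = 0.004982/0.1234 = 0.04037 L.
At equivalence the base is fully converted to C5H5NH+; total volume = 0.05538 L, so [C5H5NH+] = 0.004982/0.05538 = 0.08995 M.
Ka(C5H5NH+) = Kw/Kb = 1.0e-14 / 1.7 x 10^-9 = 5.88e-6.
[H^+] = sqrt(Ka x [C5H5NH+]) = sqrt(5.88e-6 x 0.08995) = 0.000727 M.
pH = -log(0.000727) = 3.14.

3.14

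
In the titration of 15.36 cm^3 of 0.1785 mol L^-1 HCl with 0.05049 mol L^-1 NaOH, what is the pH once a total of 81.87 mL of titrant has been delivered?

12.16

n(acid) = 0.1785 x 0.01536 = 0.002742 mol; n(NaOH) added = 0.05049 x 0.08187 = 0.004134 mol.
Base is in excess by 0.004134 - 0.002742 = 0.001392 mol in a total volume of 0.09723 L.
[OH^-] = 0.001392/0.09723 = 0.01432 M, so pOH = 1.84 and pH = 14.00 - 1.84 = 12.16.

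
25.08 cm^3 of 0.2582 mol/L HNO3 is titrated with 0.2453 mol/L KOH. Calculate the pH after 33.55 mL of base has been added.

n(acid) = 0.2582 x 0.02508 = 0.006476 mol; n(KOH) added = 0.2453 x 0.03355 = 0.008230 mol.
Base is in excess by 0.008230 - 0.006476 = 0.001754 mol in a total volume of 0.05863 L.
[OH^-] = 0.001754/0.05863 = 0.02992 M, so pOH = 1.52 and pH = 14.00 - 1.52 = 12.48.

12.48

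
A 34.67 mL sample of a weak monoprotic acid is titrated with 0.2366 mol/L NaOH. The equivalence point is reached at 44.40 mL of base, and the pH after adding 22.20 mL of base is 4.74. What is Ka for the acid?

1.8 x 10^-5

22.20 mL is half of the equivalence volume, so this is the half-equivalence point where [HA] = [A^-].
At half-equivalence pH = pKa, so pKa = 4.74.
Ka = 10^(-4.74) = 1.8 x 10^-5.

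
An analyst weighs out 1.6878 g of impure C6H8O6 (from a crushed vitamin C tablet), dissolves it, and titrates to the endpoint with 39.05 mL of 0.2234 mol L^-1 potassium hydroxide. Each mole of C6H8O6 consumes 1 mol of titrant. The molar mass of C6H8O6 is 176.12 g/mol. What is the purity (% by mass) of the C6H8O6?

n(KOH) = 0.2234 x 0.03905 = 0.008724 mol.
n(C6H8O6) = 0.008724 / 1 = 0.008724 mol.
mass of C6H8O6 = 0.008724 x 176.12 = 1.536 g.
% purity = 1.536 / 1.6878 x 100 = 91.0%.

91.0%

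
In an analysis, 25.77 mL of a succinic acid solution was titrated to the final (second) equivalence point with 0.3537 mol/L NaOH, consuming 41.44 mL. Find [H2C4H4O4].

0.284 M

n(NaOH) = 0.3537 x 0.04144 = 0.01466 mol.
At the final (second) equivalence point, 2 mol OH^- react per mol H2C4H4O4, so n(H2C4H4O4) = 0.01466 / 2 = 0.007329 mol.
[H2C4H4O4] = 0.007329 / 0.02577 L = 0.284 M.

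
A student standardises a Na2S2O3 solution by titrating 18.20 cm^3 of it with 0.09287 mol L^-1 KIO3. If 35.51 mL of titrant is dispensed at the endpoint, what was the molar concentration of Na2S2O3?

1.09 M

n(KIO3) = 0.09287 x 0.03551 = 0.003298 mol.
From the balanced equation, 1 mol KIO3 reacts with 6 mol Na2S2O3, so n(Na2S2O3) = 0.003298 x 6/1 = 0.01979 mol.
[Na2S2O3] = 0.01979 / 0.01820 L = 1.09 M.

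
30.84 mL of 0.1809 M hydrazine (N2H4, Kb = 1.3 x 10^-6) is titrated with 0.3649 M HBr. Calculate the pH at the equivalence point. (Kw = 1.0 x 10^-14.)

4.52

n(N2H4) = 0.1809 x 0.03084 = 0.005579 mol; V(HBr) at equivalence = 0.005579/0.3649 = 0.01529 L.
At equivalence the base is fully converted to N2H5+; total volume = 0.04613 L, so [N2H5+] = 0.005579/0.04613 = 0.1209 M.
Ka(N2H5+) = Kw/Kb = 1.0e-14 / 1.3 x 10^-6 = 7.69e-9.
[H^+] = sqrt(Ka x [N2H5+]) = sqrt(7.69e-9 x 0.1209) = 3.05e-5 M.
pH = -log(3.05e-5) = 4.52.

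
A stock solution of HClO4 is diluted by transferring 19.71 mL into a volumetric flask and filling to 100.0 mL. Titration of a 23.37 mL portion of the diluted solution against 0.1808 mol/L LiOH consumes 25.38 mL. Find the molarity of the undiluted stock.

0.996 M

n(LiOH) = 0.1808 x 0.02538 = 0.004589 mol.
n(HClO4) in the aliquot = 0.004589 mol.
[diluted HClO4] = 0.004589 / 0.02337 = 0.1964 M.
Dilution factor = 100.0/19.71 = 5.074, so [stock] = 0.1964 x 5.074 = 0.996 M.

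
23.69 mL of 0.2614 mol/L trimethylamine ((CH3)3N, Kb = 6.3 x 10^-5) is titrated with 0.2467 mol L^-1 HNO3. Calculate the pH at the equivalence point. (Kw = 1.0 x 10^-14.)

n((CH3)3N) = 0.2614 x 0.02369 = 0.006193 mol; V(HNO3) at equivalence = 0.006193/0.2467 = 0.02510 L.
At equivalence the base is fully converted to (CH3)3NH+; total volume = 0.04879 L, so [(CH3)3NH+] = 0.006193/0.04879 = 0.1269 M.
Ka((CH3)3NH+) = Kw/Kb = 1.0e-14 / 6.3 x 10^-5 = 1.59e-10.
[H^+] = sqrt(Ka x [(CH3)3NH+]) = sqrt(1.59e-10 x 0.1269) = 4.49e-6 M.
pH = -log(4.49e-6) = 5.35.

5.35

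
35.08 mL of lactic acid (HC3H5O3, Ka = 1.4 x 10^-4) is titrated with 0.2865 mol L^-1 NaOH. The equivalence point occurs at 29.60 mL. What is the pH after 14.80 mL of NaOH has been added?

14.80 mL is exactly half the equivalence volume (29.60/2), i.e. the half-equivalence point.
There, n(HA) = n(A^-), so pH = pKa = -log(1.4 x 10^-4) = 3.85.

3.85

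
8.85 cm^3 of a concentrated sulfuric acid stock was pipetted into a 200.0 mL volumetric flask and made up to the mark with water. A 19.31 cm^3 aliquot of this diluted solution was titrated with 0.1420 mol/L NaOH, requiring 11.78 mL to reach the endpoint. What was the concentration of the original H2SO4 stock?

n(NaOH) = 0.1420 x 0.01178 = 0.001673 mol.
n(H2SO4) in the aliquot = 0.001673 x 1/2 = 0.0008364 mol.
[diluted H2SO4] = 0.0008364 / 0.01931 = 0.04331 M.
Dilution factor = 200.0/8.850 = 22.60, so [stock] = 0.04331 x 22.60 = 0.979 M.

0.979 M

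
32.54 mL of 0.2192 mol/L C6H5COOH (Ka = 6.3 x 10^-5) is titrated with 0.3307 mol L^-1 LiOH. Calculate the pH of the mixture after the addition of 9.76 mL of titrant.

Initial n(C6H5COOH) = 0.2192 x 0.03254 = 0.007133 mol.
n(LiOH) added = 0.3307 x 0.009760 = 0.003228 mol, converting that many moles of C6H5COOH to C6H5COO-.
Remaining n(C6H5COOH) = 0.003905 mol; n(C6H5COO-) = 0.003228 mol.
By Henderson-Hasselbalch, pH = pKa + log([A^-]/[HA]) = 4.20 + log(0.003228/0.003905) = 4.20 + (-0.08) = 4.12.

4.12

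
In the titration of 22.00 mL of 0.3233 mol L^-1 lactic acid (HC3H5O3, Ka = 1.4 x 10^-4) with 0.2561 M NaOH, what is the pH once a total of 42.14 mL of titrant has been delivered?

12.76

n(acid) = 0.3233 x 0.02200 = 0.007113 mol; n(NaOH) added = 0.2561 x 0.04214 = 0.01079 mol.
Base is in excess by 0.01079 - 0.007113 = 0.003679 mol in a total volume of 0.06414 L.
[OH^-] = 0.003679/0.06414 = 0.05737 M, so pOH = 1.24 and pH = 14.00 - 1.24 = 12.76.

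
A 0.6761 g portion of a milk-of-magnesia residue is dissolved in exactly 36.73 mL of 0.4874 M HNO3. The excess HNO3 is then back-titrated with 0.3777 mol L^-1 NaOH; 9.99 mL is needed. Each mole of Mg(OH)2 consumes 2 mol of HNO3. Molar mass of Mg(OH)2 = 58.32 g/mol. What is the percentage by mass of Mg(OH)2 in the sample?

Total n(HNO3) added = 0.4874 x 0.03673 = 0.01790 mol.
n(NaOH) used = 0.3777 x 0.009990 = 0.003773 mol, which equals the excess n(HNO3).
So n(HNO3) consumed by the sample = 0.01790 - 0.003773 = 0.01413 mol.
n(Mg(OH)2) = 0.01413 / 2 = 0.007064 mol.
mass Mg(OH)2 = 0.007064 x 58.32 = 0.4120 g, so %Mg(OH)2 = 0.4120/0.6761 x 100 = 60.9%.

60.9%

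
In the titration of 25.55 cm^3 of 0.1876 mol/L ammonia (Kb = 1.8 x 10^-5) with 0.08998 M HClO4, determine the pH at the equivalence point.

5.24

n(NH3) = 0.1876 x 0.02555 = 0.004793 mol; V(HClO4) at equivalence = 0.004793/0.08998 = 0.05327 L.
At equivalence the base is fully converted to NH4+; total volume = 0.07882 L, so [NH4+] = 0.004793/0.07882 = 0.06081 M.
Ka(NH4+) = Kw/Kb = 1.0e-14 / 1.8 x 10^-5 = 5.56e-10.
[H^+] = sqrt(Ka x [NH4+]) = sqrt(5.56e-10 x 0.06081) = 5.81e-6 M.
pH = -log(5.81e-6) = 5.24.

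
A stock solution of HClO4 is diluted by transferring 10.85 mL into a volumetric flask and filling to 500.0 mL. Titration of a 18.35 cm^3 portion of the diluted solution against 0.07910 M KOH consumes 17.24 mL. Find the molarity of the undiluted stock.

3.42 M

n(KOH) = 0.07910 x 0.01724 = 0.001364 mol.
n(HClO4) in the aliquot = 0.001364 mol.
[diluted HClO4] = 0.001364 / 0.01835 = 0.07432 M.
Dilution factor = 500.0/10.85 = 46.08, so [stock] = 0.07432 x 46.08 = 3.42 M.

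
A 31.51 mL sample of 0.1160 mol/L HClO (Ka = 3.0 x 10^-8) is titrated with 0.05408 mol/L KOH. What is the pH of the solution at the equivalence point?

10.04

n(HClO) = 0.1160 x 0.03151 = 0.003655 mol; V(KOH) at equivalence = 0.003655/0.05408 = 0.06759 L.
At equivalence all the acid is converted to ClO-; total volume = 0.03151 + 0.06759 = 0.09910 L, so [ClO-] = 0.003655/0.09910 = 0.03688 M.
Kb = Kw/Ka = 1.0e-14 / 3.0 x 10^-8 = 3.33e-7.
[OH^-] = sqrt(Kb x [ClO-]) = sqrt(3.33e-7 x 0.03688) = 0.000111 M.
pOH = 3.96, so pH = 14.00 - 3.96 = 10.04.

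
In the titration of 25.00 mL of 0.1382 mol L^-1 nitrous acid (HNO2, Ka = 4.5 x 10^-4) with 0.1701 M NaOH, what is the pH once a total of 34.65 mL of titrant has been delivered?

n(acid) = 0.1382 x 0.02500 = 0.003455 mol; n(NaOH) added = 0.1701 x 0.03465 = 0.005894 mol.
Base is in excess by 0.005894 - 0.003455 = 0.002439 mol in a total volume of 0.05965 L.
[OH^-] = 0.002439/0.05965 = 0.04089 M, so pOH = 1.39 and pH = 14.00 - 1.39 = 12.61.

12.61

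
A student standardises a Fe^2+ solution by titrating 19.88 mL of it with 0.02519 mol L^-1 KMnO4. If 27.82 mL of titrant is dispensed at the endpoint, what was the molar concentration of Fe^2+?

n(KMnO4) = 0.02519 x 0.02782 = 0.0007008 mol.
From the balanced equation, 1 mol KMnO4 reacts with 5 mol Fe^2+, so n(Fe^2+) = 0.0007008 x 5/1 = 0.003504 mol.
[Fe^2+] = 0.003504 / 0.01988 L = 0.176 M.

0.176 M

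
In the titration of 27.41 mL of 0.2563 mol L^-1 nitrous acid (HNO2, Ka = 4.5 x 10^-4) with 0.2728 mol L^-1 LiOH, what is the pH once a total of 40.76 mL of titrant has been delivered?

12.78

n(acid) = 0.2563 x 0.02741 = 0.007025 mol; n(LiOH) added = 0.2728 x 0.04076 = 0.01112 mol.
Base is in excess by 0.01112 - 0.007025 = 0.004094 mol in a total volume of 0.06817 L.
[OH^-] = 0.004094/0.06817 = 0.06006 M, so pOH = 1.22 and pH = 14.00 - 1.22 = 12.78.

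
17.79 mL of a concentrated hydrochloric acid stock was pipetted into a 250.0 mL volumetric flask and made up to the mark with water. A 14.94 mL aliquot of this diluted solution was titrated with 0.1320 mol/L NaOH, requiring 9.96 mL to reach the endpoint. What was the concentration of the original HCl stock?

1.24 M

n(NaOH) = 0.1320 x 0.009960 = 0.001315 mol.
n(HCl) in the aliquot = 0.001315 mol.
[diluted HCl] = 0.001315 / 0.01494 = 0.08800 M.
Dilution factor = 250.0/17.79 = 14.05, so [stock] = 0.08800 x 14.05 = 1.24 M.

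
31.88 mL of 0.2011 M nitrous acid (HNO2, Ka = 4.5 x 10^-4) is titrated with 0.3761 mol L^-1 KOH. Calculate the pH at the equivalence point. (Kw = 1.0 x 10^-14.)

8.23

n(HNO2) = 0.2011 x 0.03188 = 0.006411 mol; V(KOH) at equivalence = 0.006411/0.3761 = 0.01705 L.
At equivalence all the acid is converted to NO2-; total volume = 0.03188 + 0.01705 = 0.04893 L, so [NO2-] = 0.006411/0.04893 = 0.1310 M.
Kb = Kw/Ka = 1.0e-14 / 4.5 x 10^-4 = 2.22e-11.
[OH^-] = sqrt(Kb x [NO2-]) = sqrt(2.22e-11 x 0.1310) = 1.71e-6 M.
pOH = 5.77, so pH = 14.00 - 5.77 = 8.23.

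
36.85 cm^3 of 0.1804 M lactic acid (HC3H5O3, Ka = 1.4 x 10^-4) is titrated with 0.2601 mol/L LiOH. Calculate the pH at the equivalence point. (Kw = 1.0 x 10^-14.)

8.44

n(HC3H5O3) = 0.1804 x 0.03685 = 0.006648 mol; V(LiOH) at equivalence = 0.006648/0.2601 = 0.02556 L.
At equivalence all the acid is converted to C3H5O3-; total volume = 0.03685 + 0.02556 = 0.06241 L, so [C3H5O3-] = 0.006648/0.06241 = 0.1065 M.
Kb = Kw/Ka = 1.0e-14 / 1.4 x 10^-4 = 7.14e-11.
[OH^-] = sqrt(Kb x [C3H5O3-]) = sqrt(7.14e-11 x 0.1065) = 2.76e-6 M.
pOH = 5.56, so pH = 14.00 - 5.56 = 8.44.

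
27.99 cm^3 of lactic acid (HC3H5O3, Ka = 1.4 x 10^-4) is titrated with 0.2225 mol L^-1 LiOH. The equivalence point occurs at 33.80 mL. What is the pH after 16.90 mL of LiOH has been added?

16.90 mL is exactly half the equivalence volume (33.80/2), i.e. the half-equivalence point.
There, n(HA) = n(A^-), so pH = pKa = -log(1.4 x 10^-4) = 3.85.

3.85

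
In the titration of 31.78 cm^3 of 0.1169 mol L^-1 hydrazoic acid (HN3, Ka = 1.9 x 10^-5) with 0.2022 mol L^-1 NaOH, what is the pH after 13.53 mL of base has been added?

5.17

Initial n(HN3) = 0.1169 x 0.03178 = 0.003715 mol.
n(NaOH) added = 0.2022 x 0.01353 = 0.002736 mol, converting that many moles of HN3 to N3-.
Remaining n(HN3) = 0.0009793 mol; n(N3-) = 0.002736 mol.
By Henderson-Hasselbalch, pH = pKa + log([A^-]/[HA]) = 4.72 + log(0.002736/0.0009793) = 4.72 + (+0.45) = 5.17.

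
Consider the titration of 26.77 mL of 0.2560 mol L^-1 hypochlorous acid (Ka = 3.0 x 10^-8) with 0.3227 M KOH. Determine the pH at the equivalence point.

n(HClO) = 0.2560 x 0.02677 = 0.006853 mol; V(KOH) at equivalence = 0.006853/0.3227 = 0.02124 L.
At equivalence all the acid is converted to ClO-; total volume = 0.02677 + 0.02124 = 0.04801 L, so [ClO-] = 0.006853/0.04801 = 0.1428 M.
Kb = Kw/Ka = 1.0e-14 / 3.0 x 10^-8 = 3.33e-7.
[OH^-] = sqrt(Kb x [ClO-]) = sqrt(3.33e-7 x 0.1428) = 0.000218 M.
pOH = 3.66, so pH = 14.00 - 3.66 = 10.34.

10.34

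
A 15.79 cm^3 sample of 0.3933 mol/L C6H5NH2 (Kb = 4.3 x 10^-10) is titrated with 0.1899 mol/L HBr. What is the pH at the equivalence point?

n(C6H5NH2) = 0.3933 x 0.01579 = 0.006210 mol; V(HBr) at equivalence = 0.006210/0.1899 = 0.03270 L.
At equivalence the base is fully converted to C6H5NH3+; total volume = 0.04849 L, so [C6H5NH3+] = 0.006210/0.04849 = 0.1281 M.
Ka(C6H5NH3+) = Kw/Kb = 1.0e-14 / 4.3 x 10^-10 = 2.33e-5.
[H^+] = sqrt(Ka x [C6H5NH3+]) = sqrt(2.33e-5 x 0.1281) = 0.00173 M.
pH = -log(0.00173) = 2.76.

2.76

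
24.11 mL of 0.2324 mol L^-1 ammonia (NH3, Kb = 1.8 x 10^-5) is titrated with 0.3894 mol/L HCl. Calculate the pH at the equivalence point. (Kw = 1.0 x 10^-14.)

n(NH3) = 0.2324 x 0.02411 = 0.005603 mol; V(HCl) at equivalence = 0.005603/0.3894 = 0.01439 L.
At equivalence the base is fully converted to NH4+; total volume = 0.03850 L, so [NH4+] = 0.005603/0.03850 = 0.1455 M.
Ka(NH4+) = Kw/Kb = 1.0e-14 / 1.8 x 10^-5 = 5.56e-10.
[H^+] = sqrt(Ka x [NH4+]) = sqrt(5.56e-10 x 0.1455) = 8.99e-6 M.
pH = -log(8.99e-6) = 5.05.

5.05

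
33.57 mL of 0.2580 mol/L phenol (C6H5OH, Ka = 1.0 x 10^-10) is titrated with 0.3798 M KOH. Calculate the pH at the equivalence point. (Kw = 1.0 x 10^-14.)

n(C6H5OH) = 0.2580 x 0.03357 = 0.008661 mol; V(KOH) at equivalence = 0.008661/0.3798 = 0.02280 L.
At equivalence all the acid is converted to C6H5O-; total volume = 0.03357 + 0.02280 = 0.05637 L, so [C6H5O-] = 0.008661/0.05637 = 0.1536 M.
Kb = Kw/Ka = 1.0e-14 / 1.0 x 10^-10 = 0.000100.
[OH^-] = sqrt(Kb x [C6H5O-]) = sqrt(0.000100 x 0.1536) = 0.00392 M.
pOH = 2.41, so pH = 14.00 - 2.41 = 11.59.

11.59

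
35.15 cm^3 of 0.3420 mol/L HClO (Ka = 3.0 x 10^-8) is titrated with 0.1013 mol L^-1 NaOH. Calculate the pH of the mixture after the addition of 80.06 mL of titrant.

7.84

Initial n(HClO) = 0.3420 x 0.03515 = 0.01202 mol.
n(NaOH) added = 0.1013 x 0.08006 = 0.008110 mol, converting that many moles of HClO to ClO-.
Remaining n(HClO) = 0.003911 mol; n(ClO-) = 0.008110 mol.
By Henderson-Hasselbalch, pH = pKa + log([A^-]/[HA]) = 7.52 + log(0.008110/0.003911) = 7.52 + (+0.32) = 7.84.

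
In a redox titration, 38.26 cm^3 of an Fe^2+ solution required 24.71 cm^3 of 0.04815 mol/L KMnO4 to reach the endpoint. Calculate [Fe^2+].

n(KMnO4) = 0.04815 x 0.02471 = 0.001190 mol.
From the balanced equation, 1 mol KMnO4 reacts with 5 mol Fe^2+, so n(Fe^2+) = 0.001190 x 5/1 = 0.005949 mol.
[Fe^2+] = 0.005949 / 0.03826 L = 0.155 M.

0.155 M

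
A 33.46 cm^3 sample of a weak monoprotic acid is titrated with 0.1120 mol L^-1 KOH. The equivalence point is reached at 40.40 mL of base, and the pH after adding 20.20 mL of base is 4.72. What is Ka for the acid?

20.20 mL is half of the equivalence volume, so this is the half-equivalence point where [HA] = [A^-].
At half-equivalence pH = pKa, so pKa = 4.72.
Ka = 10^(-4.72) = 1.9 x 10^-5.

1.9 x 10^-5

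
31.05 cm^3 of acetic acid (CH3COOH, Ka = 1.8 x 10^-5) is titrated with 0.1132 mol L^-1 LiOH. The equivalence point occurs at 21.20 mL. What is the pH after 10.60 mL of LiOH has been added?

10.60 mL is exactly half the equivalence volume (21.20/2), i.e. the half-equivalence point.
There, n(HA) = n(A^-), so pH = pKa = -log(1.8 x 10^-5) = 4.74.

4.74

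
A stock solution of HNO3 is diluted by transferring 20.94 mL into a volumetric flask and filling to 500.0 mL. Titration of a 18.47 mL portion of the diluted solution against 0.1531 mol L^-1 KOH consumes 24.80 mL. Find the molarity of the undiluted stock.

n(KOH) = 0.1531 x 0.02480 = 0.003797 mol.
n(HNO3) in the aliquot = 0.003797 mol.
[diluted HNO3] = 0.003797 / 0.01847 = 0.2056 M.
Dilution factor = 500.0/20.94 = 23.88, so [stock] = 0.2056 x 23.88 = 4.91 M.

4.91 M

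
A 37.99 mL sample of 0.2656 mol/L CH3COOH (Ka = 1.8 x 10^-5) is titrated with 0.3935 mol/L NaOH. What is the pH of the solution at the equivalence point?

8.97

n(CH3COOH) = 0.2656 x 0.03799 = 0.01009 mol; V(NaOH) at equivalence = 0.01009/0.3935 = 0.02564 L.
At equivalence all the acid is converted to CH3COO-; total volume = 0.03799 + 0.02564 = 0.06363 L, so [CH3COO-] = 0.01009/0.06363 = 0.1586 M.
Kb = Kw/Ka = 1.0e-14 / 1.8 x 10^-5 = 5.56e-10.
[OH^-] = sqrt(Kb x [CH3COO-]) = sqrt(5.56e-10 x 0.1586) = 9.39e-6 M.
pOH = 5.03, so pH = 14.00 - 5.03 = 8.97.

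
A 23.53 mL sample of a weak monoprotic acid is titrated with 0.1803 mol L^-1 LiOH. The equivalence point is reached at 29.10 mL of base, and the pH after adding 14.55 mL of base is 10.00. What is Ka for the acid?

1.0 x 10^-10

14.55 mL is half of the equivalence volume, so this is the half-equivalence point where [HA] = [A^-].
At half-equivalence pH = pKa, so pKa = 10.00.
Ka = 10^(-10.00) = 1.0 x 10^-10.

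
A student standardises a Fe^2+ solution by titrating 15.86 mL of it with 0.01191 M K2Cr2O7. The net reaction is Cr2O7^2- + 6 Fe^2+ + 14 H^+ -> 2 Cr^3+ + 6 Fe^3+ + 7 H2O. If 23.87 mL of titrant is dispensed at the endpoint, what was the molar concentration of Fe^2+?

0.108 M

n(K2Cr2O7) = 0.01191 x 0.02387 = 0.0002843 mol.
From the balanced equation, 1 mol K2Cr2O7 reacts with 6 mol Fe^2+, so n(Fe^2+) = 0.0002843 x 6/1 = 0.001706 mol.
[Fe^2+] = 0.001706 / 0.01586 L = 0.108 M.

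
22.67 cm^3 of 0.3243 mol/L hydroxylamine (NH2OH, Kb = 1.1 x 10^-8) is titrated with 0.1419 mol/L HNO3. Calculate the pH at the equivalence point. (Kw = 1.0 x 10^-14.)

3.52

n(NH2OH) = 0.3243 x 0.02267 = 0.007352 mol; V(HNO3) at equivalence = 0.007352/0.1419 = 0.05181 L.
At equivalence the base is fully converted to NH3OH+; total volume = 0.07448 L, so [NH3OH+] = 0.007352/0.07448 = 0.09871 M.
Ka(NH3OH+) = Kw/Kb = 1.0e-14 / 1.1 x 10^-8 = 9.09e-7.
[H^+] = sqrt(Ka x [NH3OH+]) = sqrt(9.09e-7 x 0.09871) = 0.000300 M.
pH = -log(0.000300) = 3.52.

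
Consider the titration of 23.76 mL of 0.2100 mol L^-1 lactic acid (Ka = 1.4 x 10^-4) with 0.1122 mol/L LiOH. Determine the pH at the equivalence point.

8.36

n(HC3H5O3) = 0.2100 x 0.02376 = 0.004990 mol; V(LiOH) at equivalence = 0.004990/0.1122 = 0.04447 L.
At equivalence all the acid is converted to C3H5O3-; total volume = 0.02376 + 0.04447 = 0.06823 L, so [C3H5O3-] = 0.004990/0.06823 = 0.07313 M.
Kb = Kw/Ka = 1.0e-14 / 1.4 x 10^-4 = 7.14e-11.
[OH^-] = sqrt(Kb x [C3H5O3-]) = sqrt(7.14e-11 x 0.07313) = 2.29e-6 M.
pOH = 5.64, so pH = 14.00 - 5.64 = 8.36.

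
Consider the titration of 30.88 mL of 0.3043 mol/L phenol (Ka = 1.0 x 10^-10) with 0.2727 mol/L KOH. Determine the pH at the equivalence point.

n(C6H5OH) = 0.3043 x 0.03088 = 0.009397 mol; V(KOH) at equivalence = 0.009397/0.2727 = 0.03446 L.
At equivalence all the acid is converted to C6H5O-; total volume = 0.03088 + 0.03446 = 0.06534 L, so [C6H5O-] = 0.009397/0.06534 = 0.1438 M.
Kb = Kw/Ka = 1.0e-14 / 1.0 x 10^-10 = 0.000100.
[OH^-] = sqrt(Kb x [C6H5O-]) = sqrt(0.000100 x 0.1438) = 0.00379 M.
pOH = 2.42, so pH = 14.00 - 2.42 = 11.58.

11.58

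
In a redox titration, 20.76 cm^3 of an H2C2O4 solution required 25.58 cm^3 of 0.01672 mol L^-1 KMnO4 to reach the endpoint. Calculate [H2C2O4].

n(KMnO4) = 0.01672 x 0.02558 = 0.0004277 mol.
From the balanced equation, 2 mol KMnO4 reacts with 5 mol H2C2O4, so n(H2C2O4) = 0.0004277 x 5/2 = 0.001069 mol.
[H2C2O4] = 0.001069 / 0.02076 L = 0.0515 M.

0.0515 M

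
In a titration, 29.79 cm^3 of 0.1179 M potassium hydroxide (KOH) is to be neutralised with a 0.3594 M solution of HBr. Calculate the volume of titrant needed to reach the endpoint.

9.77 mL

n(KOH) = 0.1179 mol/L x 0.02979 L = 0.003512 mol.
At equivalence n(HBr) = n(KOH) = 0.003512 mol.
V(HBr) = 0.003512 / 0.3594 = 0.009773 L = 9.77 mL.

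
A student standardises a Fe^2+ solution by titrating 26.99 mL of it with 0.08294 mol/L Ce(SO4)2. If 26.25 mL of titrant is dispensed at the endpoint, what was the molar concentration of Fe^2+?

0.0807 M

n(Ce(SO4)2) = 0.08294 x 0.02625 = 0.002177 mol.
From the balanced equation, 1 mol Ce(SO4)2 reacts with 1 mol Fe^2+, so n(Fe^2+) = 0.002177 x 1/1 = 0.002177 mol.
[Fe^2+] = 0.002177 / 0.02699 L = 0.0807 M.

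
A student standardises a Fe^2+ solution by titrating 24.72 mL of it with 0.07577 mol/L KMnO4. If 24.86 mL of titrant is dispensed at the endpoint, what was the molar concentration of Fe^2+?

n(KMnO4) = 0.07577 x 0.02486 = 0.001884 mol.
From the balanced equation, 1 mol KMnO4 reacts with 5 mol Fe^2+, so n(Fe^2+) = 0.001884 x 5/1 = 0.009418 mol.
[Fe^2+] = 0.009418 / 0.02472 L = 0.381 M.

0.381 M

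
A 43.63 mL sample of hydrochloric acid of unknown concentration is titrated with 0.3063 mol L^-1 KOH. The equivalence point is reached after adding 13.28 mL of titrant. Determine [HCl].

n(KOH) delivered = 0.3063 x 0.01328 = 0.004068 mol.
For a 1:1 reaction, n(HCl) = 0.004068 mol.
[HCl] = 0.004068 mol / 0.04363 L = 0.0932 M.

0.0932 M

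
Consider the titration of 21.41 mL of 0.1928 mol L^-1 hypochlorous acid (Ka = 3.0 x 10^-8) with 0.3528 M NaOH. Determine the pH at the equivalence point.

n(HClO) = 0.1928 x 0.02141 = 0.004128 mol; V(NaOH) at equivalence = 0.004128/0.3528 = 0.01170 L.
At equivalence all the acid is converted to ClO-; total volume = 0.02141 + 0.01170 = 0.03311 L, so [ClO-] = 0.004128/0.03311 = 0.1247 M.
Kb = Kw/Ka = 1.0e-14 / 3.0 x 10^-8 = 3.33e-7.
[OH^-] = sqrt(Kb x [ClO-]) = sqrt(3.33e-7 x 0.1247) = 0.000204 M.
pOH = 3.69, so pH = 14.00 - 3.69 = 10.31.

10.31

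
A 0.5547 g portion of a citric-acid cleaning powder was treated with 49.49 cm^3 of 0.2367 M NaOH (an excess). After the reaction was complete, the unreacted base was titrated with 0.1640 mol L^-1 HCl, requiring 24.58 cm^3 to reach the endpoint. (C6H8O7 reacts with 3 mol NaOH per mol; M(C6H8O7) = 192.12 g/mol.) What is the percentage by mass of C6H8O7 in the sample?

88.7%

Total n(NaOH) added = 0.2367 x 0.04949 = 0.01171 mol.
n(HCl) used = 0.1640 x 0.02458 = 0.004031 mol, which equals the excess n(NaOH).
So n(NaOH) consumed by the sample = 0.01171 - 0.004031 = 0.007683 mol.
n(C6H8O7) = 0.007683 / 3 = 0.002561 mol.
mass C6H8O7 = 0.002561 x 192.12 = 0.4920 g, so %C6H8O7 = 0.4920/0.5547 x 100 = 88.7%.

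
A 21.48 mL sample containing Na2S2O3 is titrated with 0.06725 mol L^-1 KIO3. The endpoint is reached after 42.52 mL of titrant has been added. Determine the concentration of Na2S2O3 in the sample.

n(KIO3) = 0.06725 x 0.04252 = 0.002859 mol.
From the balanced equation, 1 mol KIO3 reacts with 6 mol Na2S2O3, so n(Na2S2O3) = 0.002859 x 6/1 = 0.01716 mol.
[Na2S2O3] = 0.01716 / 0.02148 L = 0.799 M.

0.799 M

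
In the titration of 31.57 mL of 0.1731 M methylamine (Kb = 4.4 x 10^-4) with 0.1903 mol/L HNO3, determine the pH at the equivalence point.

5.84

n(CH3NH2) = 0.1731 x 0.03157 = 0.005465 mol; V(HNO3) at equivalence = 0.005465/0.1903 = 0.02872 L.
At equivalence the base is fully converted to CH3NH3+; total volume = 0.06029 L, so [CH3NH3+] = 0.005465/0.06029 = 0.09065 M.
Ka(CH3NH3+) = Kw/Kb = 1.0e-14 / 4.4 x 10^-4 = 2.27e-11.
[H^+] = sqrt(Ka x [CH3NH3+]) = sqrt(2.27e-11 x 0.09065) = 1.44e-6 M.
pH = -log(1.44e-6) = 5.84.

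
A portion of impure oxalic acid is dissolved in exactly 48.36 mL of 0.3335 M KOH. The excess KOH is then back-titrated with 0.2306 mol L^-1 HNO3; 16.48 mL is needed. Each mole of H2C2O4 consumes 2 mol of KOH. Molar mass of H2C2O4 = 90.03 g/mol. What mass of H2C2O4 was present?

0.555 g

Total n(KOH) added = 0.3335 x 0.04836 = 0.01613 mol.
n(HNO3) used = 0.2306 x 0.01648 = 0.003800 mol, which equals the excess n(KOH).
So n(KOH) consumed by the sample = 0.01613 - 0.003800 = 0.01233 mol.
n(H2C2O4) = 0.01233 / 2 = 0.006164 mol.
mass = 0.006164 mol x 90.03 g/mol = 0.555 g.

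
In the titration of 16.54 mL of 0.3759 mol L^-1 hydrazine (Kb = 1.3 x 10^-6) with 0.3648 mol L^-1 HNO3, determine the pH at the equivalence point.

n(N2H4) = 0.3759 x 0.01654 = 0.006217 mol; V(HNO3) at equivalence = 0.006217/0.3648 = 0.01704 L.
At equivalence the base is fully converted to N2H5+; total volume = 0.03358 L, so [N2H5+] = 0.006217/0.03358 = 0.1851 M.
Ka(N2H5+) = Kw/Kb = 1.0e-14 / 1.3 x 10^-6 = 7.69e-9.
[H^+] = sqrt(Ka x [N2H5+]) = sqrt(7.69e-9 x 0.1851) = 3.77e-5 M.
pH = -log(3.77e-5) = 4.42.

4.42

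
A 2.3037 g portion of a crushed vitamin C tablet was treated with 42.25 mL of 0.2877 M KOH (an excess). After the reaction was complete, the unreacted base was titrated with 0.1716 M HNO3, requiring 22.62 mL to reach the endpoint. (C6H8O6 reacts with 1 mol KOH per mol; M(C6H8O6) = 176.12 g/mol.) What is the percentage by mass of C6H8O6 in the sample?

Total n(KOH) added = 0.2877 x 0.04225 = 0.01216 mol.
n(HNO3) used = 0.1716 x 0.02262 = 0.003882 mol, which equals the excess n(KOH).
So n(KOH) consumed by the sample = 0.01216 - 0.003882 = 0.008274 mol.
n(C6H8O6) = 0.008274 / 1 = 0.008274 mol.
mass C6H8O6 = 0.008274 x 176.12 = 1.457 g, so %C6H8O6 = 1.457/2.3037 x 100 = 63.3%.

63.3%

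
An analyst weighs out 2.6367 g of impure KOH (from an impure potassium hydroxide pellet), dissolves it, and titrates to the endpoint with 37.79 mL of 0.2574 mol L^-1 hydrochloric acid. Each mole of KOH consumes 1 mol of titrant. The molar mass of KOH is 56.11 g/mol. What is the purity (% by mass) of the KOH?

20.7%

n(HCl) = 0.2574 x 0.03779 = 0.009727 mol.
n(KOH) = 0.009727 / 1 = 0.009727 mol.
mass of KOH = 0.009727 x 56.11 = 0.5458 g.
% purity = 0.5458 / 2.6367 x 100 = 20.7%.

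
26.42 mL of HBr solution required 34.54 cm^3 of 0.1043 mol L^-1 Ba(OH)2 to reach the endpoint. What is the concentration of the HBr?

0.273 M

n(Ba(OH)2) delivered = 0.1043 x 0.03454 = 0.003603 mol.
The reaction is 2 HBr + 1 Ba(OH)2, so n(HBr) = 0.003603 x 2/1 = 0.007205 mol.
[HBr] = 0.007205 mol / 0.02642 L = 0.273 M.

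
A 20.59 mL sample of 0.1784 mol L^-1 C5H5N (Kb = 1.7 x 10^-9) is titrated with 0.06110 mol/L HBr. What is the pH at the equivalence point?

n(C5H5N) = 0.1784 x 0.02059 = 0.003673 mol; V(HBr) at equivalence = 0.003673/0.06110 = 0.06012 L.
At equivalence the base is fully converted to C5H5NH+; total volume = 0.08071 L, so [C5H5NH+] = 0.003673/0.08071 = 0.04551 M.
Ka(C5H5NH+) = Kw/Kb = 1.0e-14 / 1.7 x 10^-9 = 5.88e-6.
[H^+] = sqrt(Ka x [C5H5NH+]) = sqrt(5.88e-6 x 0.04551) = 0.000517 M.
pH = -log(0.000517) = 3.29.

3.29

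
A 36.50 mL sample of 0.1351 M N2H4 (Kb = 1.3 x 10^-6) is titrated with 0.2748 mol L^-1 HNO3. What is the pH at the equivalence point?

n(N2H4) = 0.1351 x 0.03650 = 0.004931 mol; V(HNO3) at equivalence = 0.004931/0.2748 = 0.01794 L.
At equivalence the base is fully converted to N2H5+; total volume = 0.05444 L, so [N2H5+] = 0.004931/0.05444 = 0.09057 M.
Ka(N2H5+) = Kw/Kb = 1.0e-14 / 1.3 x 10^-6 = 7.69e-9.
[H^+] = sqrt(Ka x [N2H5+]) = sqrt(7.69e-9 x 0.09057) = 2.64e-5 M.
pH = -log(2.64e-5) = 4.58.

4.58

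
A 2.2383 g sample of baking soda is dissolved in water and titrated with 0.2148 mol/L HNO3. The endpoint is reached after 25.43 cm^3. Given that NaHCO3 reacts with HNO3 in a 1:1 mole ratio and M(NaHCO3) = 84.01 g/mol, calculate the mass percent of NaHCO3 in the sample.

n(HNO3) = 0.2148 x 0.02543 = 0.005462 mol.
n(NaHCO3) = 0.005462 / 1 = 0.005462 mol.
mass of NaHCO3 = 0.005462 x 84.01 = 0.4589 g.
% purity = 0.4589 / 2.2383 x 100 = 20.5%.

20.5%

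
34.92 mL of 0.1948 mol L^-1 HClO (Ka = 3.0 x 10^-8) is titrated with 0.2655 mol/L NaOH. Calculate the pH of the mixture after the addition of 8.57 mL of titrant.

Initial n(HClO) = 0.1948 x 0.03492 = 0.006802 mol.
n(NaOH) added = 0.2655 x 0.008570 = 0.002275 mol, converting that many moles of HClO to ClO-.
Remaining n(HClO) = 0.004527 mol; n(ClO-) = 0.002275 mol.
By Henderson-Hasselbalch, pH = pKa + log([A^-]/[HA]) = 7.52 + log(0.002275/0.004527) = 7.52 + (-0.30) = 7.22.

7.22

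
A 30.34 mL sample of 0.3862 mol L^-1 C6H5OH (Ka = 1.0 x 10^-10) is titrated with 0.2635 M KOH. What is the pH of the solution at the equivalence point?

11.60

n(C6H5OH) = 0.3862 x 0.03034 = 0.01172 mol; V(KOH) at equivalence = 0.01172/0.2635 = 0.04447 L.
At equivalence all the acid is converted to C6H5O-; total volume = 0.03034 + 0.04447 = 0.07481 L, so [C6H5O-] = 0.01172/0.07481 = 0.1566 M.
Kb = Kw/Ka = 1.0e-14 / 1.0 x 10^-10 = 0.000100.
[OH^-] = sqrt(Kb x [C6H5O-]) = sqrt(0.000100 x 0.1566) = 0.00396 M.
pOH = 2.40, so pH = 14.00 - 2.40 = 11.60.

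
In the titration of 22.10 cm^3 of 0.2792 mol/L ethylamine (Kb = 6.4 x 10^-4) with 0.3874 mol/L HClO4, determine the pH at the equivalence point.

n(C2H5NH2) = 0.2792 x 0.02210 = 0.006170 mol; V(HClO4) at equivalence = 0.006170/0.3874 = 0.01593 L.
At equivalence the base is fully converted to C2H5NH3+; total volume = 0.03803 L, so [C2H5NH3+] = 0.006170/0.03803 = 0.1623 M.
Ka(C2H5NH3+) = Kw/Kb = 1.0e-14 / 6.4 x 10^-4 = 1.56e-11.
[H^+] = sqrt(Ka x [C2H5NH3+]) = sqrt(1.56e-11 x 0.1623) = 1.59e-6 M.
pH = -log(1.59e-6) = 5.80.

5.80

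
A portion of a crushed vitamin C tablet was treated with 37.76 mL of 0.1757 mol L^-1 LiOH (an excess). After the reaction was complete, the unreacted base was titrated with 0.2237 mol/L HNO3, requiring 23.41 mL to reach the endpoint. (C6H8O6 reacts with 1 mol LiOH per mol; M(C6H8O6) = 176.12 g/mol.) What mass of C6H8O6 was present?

0.246 g

Total n(LiOH) added = 0.1757 x 0.03776 = 0.006634 mol.
n(HNO3) used = 0.2237 x 0.02341 = 0.005237 mol, which equals the excess n(LiOH).
So n(LiOH) consumed by the sample = 0.006634 - 0.005237 = 0.001398 mol.
n(C6H8O6) = 0.001398 / 1 = 0.001398 mol.
mass = 0.001398 mol x 176.12 g/mol = 0.246 g.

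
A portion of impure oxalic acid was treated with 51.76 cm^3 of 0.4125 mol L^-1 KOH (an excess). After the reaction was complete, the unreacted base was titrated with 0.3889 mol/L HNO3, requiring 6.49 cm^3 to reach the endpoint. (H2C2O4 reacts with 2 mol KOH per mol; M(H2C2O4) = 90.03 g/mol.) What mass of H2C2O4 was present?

Total n(KOH) added = 0.4125 x 0.05176 = 0.02135 mol.
n(HNO3) used = 0.3889 x 0.006490 = 0.002524 mol, which equals the excess n(KOH).
So n(KOH) consumed by the sample = 0.02135 - 0.002524 = 0.01883 mol.
n(H2C2O4) = 0.01883 / 2 = 0.009414 mol.
mass = 0.009414 mol x 90.03 g/mol = 0.847 g.

0.847 g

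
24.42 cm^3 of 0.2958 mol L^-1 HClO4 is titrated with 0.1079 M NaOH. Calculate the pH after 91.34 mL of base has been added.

n(acid) = 0.2958 x 0.02442 = 0.007223 mol; n(NaOH) added = 0.1079 x 0.09134 = 0.009856 mol.
Base is in excess by 0.009856 - 0.007223 = 0.002632 mol in a total volume of 0.1158 L.
[OH^-] = 0.002632/0.1158 = 0.02274 M, so pOH = 1.64 and pH = 14.00 - 1.64 = 12.36.

12.36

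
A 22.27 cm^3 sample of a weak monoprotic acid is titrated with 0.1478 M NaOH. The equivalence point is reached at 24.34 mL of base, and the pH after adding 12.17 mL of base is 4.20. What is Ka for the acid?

12.17 mL is half of the equivalence volume, so this is the half-equivalence point where [HA] = [A^-].
At half-equivalence pH = pKa, so pKa = 4.20.
Ka = 10^(-4.20) = 6.3 x 10^-5.

6.3 x 10^-5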